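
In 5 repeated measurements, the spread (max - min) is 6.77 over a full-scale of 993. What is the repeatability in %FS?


Repeatability = (spread / full scale) * 100%.
R = (6.77 / 993) * 100
R = 0.682 %FS

0.682 %FS


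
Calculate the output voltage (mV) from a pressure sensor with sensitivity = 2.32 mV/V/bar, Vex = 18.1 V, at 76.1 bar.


Output = sensitivity * Vex * P.
Vout = 2.32 * 18.1 * 76.1
Vout = 41.992 * 76.1
Vout = 3195.59 mV

3195.59 mV


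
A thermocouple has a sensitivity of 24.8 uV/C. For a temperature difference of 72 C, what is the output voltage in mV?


The thermocouple output V = sensitivity * dT.
V = 24.8 uV/C * 72 C
V = 1785.6 uV
V = 1.786 mV

1.786 mV


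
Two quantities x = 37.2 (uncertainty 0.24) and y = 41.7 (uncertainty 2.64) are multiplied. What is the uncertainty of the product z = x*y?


For a product z = x*y, the relative uncertainty is:
uz/z = sqrt((ux/x)^2 + (uy/y)^2)
Relative uncertainties: ux/x = 0.24/37.2 = 0.006452
uy/y = 2.64/41.7 = 0.063309
z = 37.2 * 41.7 = 1551.2
uz = 1551.2 * sqrt(0.006452^2 + 0.063309^2) = 98.717

98.717


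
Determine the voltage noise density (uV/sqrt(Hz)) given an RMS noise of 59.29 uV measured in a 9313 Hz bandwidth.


Noise spectral density = Vrms / sqrt(BW).
NSD = 59.29 / sqrt(9313)
NSD = 59.29 / 96.5039
NSD = 0.6144 uV/sqrt(Hz)

0.6144 uV/sqrt(Hz)


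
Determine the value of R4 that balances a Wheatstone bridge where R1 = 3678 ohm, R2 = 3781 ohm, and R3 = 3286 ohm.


At balance: R1*R4 = R2*R3, so R4 = R2*R3/R1.
R4 = 3781 * 3286 / 3678
R4 = 12424366 / 3678
R4 = 3378.02 ohm

3378.02 ohm


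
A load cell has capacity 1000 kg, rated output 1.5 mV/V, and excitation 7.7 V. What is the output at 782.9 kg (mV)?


Vout = rated_output * Vex * (load / capacity).
Vout = 1.5 * 7.7 * (782.9 / 1000)
Vout = 1.5 * 7.7 * 0.7829
Vout = 9.042 mV

9.042 mV


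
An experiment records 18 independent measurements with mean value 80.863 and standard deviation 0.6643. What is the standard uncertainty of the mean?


The standard uncertainty for Type A evaluation is u = s / sqrt(n).
u = 0.6643 / sqrt(18)
u = 0.6643 / 4.2426
u = 0.1566

0.1566


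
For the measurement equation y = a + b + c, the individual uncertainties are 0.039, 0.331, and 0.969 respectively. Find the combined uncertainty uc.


For a sum of independent quantities, uc = sqrt(u1^2 + u2^2 + u3^2).
uc = sqrt(0.039^2 + 0.331^2 + 0.969^2)
uc = sqrt(0.001521 + 0.109561 + 0.938961)
uc = 1.0247

1.0247


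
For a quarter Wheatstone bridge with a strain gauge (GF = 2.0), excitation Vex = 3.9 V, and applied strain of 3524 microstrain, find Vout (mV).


Quarter bridge output: Vout = (GF * epsilon * Vex) / 4.
Vout = (2.0 * 3524e-6 * 3.9) / 4
Vout = 0.0274872 / 4 V
Vout = 0.0068718 V = 6.8718 mV

6.8718 mV


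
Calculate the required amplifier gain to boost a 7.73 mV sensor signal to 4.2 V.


Gain = Vout / Vin (converting to same units).
G = 4.2 V / 7.73 mV
G = 4200.0 mV / 7.73 mV
G = 543.34

543.34


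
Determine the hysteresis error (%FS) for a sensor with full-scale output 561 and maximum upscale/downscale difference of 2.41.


Hysteresis = (max difference / full scale) * 100%.
H = (2.41 / 561) * 100
H = 0.43 %FS

0.43 %FS


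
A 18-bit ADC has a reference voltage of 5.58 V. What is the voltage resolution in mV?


The resolution (LSB) of an ADC is Vref / 2^n.
LSB = 5.58 / 2^18
LSB = 5.58 / 262144
LSB = 2.129e-05 V = 0.02128601 mV

0.02128601 mV


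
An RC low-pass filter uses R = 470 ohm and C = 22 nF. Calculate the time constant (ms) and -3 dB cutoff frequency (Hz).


Time constant: tau = R * C.
tau = 470 * 2.20e-08 = 1.034e-05 s
tau = 0.0103 ms
Cutoff frequency: fc = 1 / (2*pi*R*C).
fc = 1 / (2*pi*1.034e-05) = 15392.16 Hz

tau = 0.0103 ms, fc = 15392.16 Hz


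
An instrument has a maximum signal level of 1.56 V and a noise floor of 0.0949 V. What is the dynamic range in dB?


Dynamic range = 20 * log10(Vmax / Vnoise).
DR = 20 * log10(1.56 / 0.0949)
DR = 20 * log10(16.44)
DR = 24.32 dB

24.32 dB


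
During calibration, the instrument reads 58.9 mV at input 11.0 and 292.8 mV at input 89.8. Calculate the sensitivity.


Sensitivity = (y2 - y1) / (x2 - x1).
S = (292.8 - 58.9) / (89.8 - 11.0)
S = 233.9 / 78.8
S = 2.9683 mV/unit

2.9683 mV/unit


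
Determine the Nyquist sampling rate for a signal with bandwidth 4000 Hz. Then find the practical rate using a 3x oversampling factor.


By Nyquist theorem, fs_min = 2 * fmax.
fs_min = 2 * 4000 = 8000 Hz
Practical rate = 3 * fs_min = 3 * 8000 = 24000 Hz

fs_min = 8000 Hz, fs_practical = 24000 Hz


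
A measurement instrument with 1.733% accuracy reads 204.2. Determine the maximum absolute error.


Absolute error = (accuracy% / 100) * reading.
Error = (1.733 / 100) * 204.2
Error = 0.01733 * 204.2
Error = 3.5388

3.5388


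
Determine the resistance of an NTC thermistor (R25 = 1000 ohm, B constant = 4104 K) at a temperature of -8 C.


NTC thermistor equation: Rt = R25 * exp(B * (1/T - 1/T25)).
T in Kelvin: 265.15 K, T25 = 298.15 K
1/T - 1/T25 = 1/265.15 - 1/298.15 = 0.00041743
B * (1/T - 1/T25) = 4104 * 0.00041743 = 1.7131
Rt = 1000 * exp(1.7131) = 5546.4 ohm

5546.4 ohm


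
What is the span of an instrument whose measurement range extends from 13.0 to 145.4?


Span = upper range - lower range.
Span = 145.4 - (13.0)
Span = 132.4

132.4


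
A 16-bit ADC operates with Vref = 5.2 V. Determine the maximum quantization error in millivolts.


The maximum quantization error is +/- LSB/2.
LSB = Vref / 2^n = 5.2 / 65536 = 7.935e-05 V
Max error = LSB / 2 = 7.935e-05 / 2 = 3.967e-05 V
Max error = 0.0397 mV

0.0397 mV


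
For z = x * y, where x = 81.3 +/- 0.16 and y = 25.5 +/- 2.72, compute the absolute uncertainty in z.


For a product z = x*y, the relative uncertainty is:
uz/z = sqrt((ux/x)^2 + (uy/y)^2)
Relative uncertainties: ux/x = 0.16/81.3 = 0.001968
uy/y = 2.72/25.5 = 0.106667
z = 81.3 * 25.5 = 2073.2
uz = 2073.2 * sqrt(0.001968^2 + 0.106667^2) = 221.174

221.174


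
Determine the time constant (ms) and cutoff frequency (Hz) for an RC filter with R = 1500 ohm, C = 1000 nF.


Time constant: tau = R * C.
tau = 1500 * 1.00e-06 = 0.0015 s
tau = 1.5 ms
Cutoff frequency: fc = 1 / (2*pi*R*C).
fc = 1 / (2*pi*0.0015) = 106.1 Hz

tau = 1.5 ms, fc = 106.1 Hz


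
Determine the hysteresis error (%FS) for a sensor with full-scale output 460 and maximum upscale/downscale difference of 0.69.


Hysteresis = (max difference / full scale) * 100%.
H = (0.69 / 460) * 100
H = 0.15 %FS

0.15 %FS


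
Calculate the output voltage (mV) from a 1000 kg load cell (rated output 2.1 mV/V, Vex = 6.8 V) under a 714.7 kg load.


Vout = rated_output * Vex * (load / capacity).
Vout = 2.1 * 6.8 * (714.7 / 1000)
Vout = 2.1 * 6.8 * 0.7147
Vout = 10.206 mV

10.206 mV


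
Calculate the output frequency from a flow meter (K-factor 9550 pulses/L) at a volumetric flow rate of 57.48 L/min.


Frequency = K * Q / 60 (converting L/min to L/s).
f = 9550 * 57.48 / 60
f = 548934.0 / 60
f = 9148.9 Hz

9148.9 Hz


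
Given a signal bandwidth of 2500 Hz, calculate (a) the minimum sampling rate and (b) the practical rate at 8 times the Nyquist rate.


By Nyquist theorem, fs_min = 2 * fmax.
fs_min = 2 * 2500 = 5000 Hz
Practical rate = 8 * fs_min = 8 * 5000 = 40000 Hz

fs_min = 5000 Hz, fs_practical = 40000 Hz


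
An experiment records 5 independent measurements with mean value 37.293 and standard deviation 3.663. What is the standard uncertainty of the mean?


The standard uncertainty for Type A evaluation is u = s / sqrt(n).
u = 3.663 / sqrt(5)
u = 3.663 / 2.2361
u = 1.6381

1.6381


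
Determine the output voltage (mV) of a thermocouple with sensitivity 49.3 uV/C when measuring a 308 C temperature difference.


The thermocouple output V = sensitivity * dT.
V = 49.3 uV/C * 308 C
V = 15184.4 uV
V = 15.184 mV

15.184 mV


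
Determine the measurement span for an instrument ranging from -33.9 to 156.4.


Span = upper range - lower range.
Span = 156.4 - (-33.9)
Span = 190.3

190.3


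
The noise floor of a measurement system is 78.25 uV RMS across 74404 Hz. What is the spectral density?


Noise spectral density = Vrms / sqrt(BW).
NSD = 78.25 / sqrt(74404)
NSD = 78.25 / 272.771
NSD = 0.2869 uV/sqrt(Hz)

0.2869 uV/sqrt(Hz)


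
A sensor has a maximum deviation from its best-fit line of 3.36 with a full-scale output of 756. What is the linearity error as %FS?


Linearity error = (max deviation / full scale) * 100%.
Linearity = (3.36 / 756) * 100
Linearity = 0.444 %FS

0.444 %FS


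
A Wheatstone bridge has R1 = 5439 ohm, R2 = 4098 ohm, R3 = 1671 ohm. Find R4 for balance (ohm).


At balance: R1*R4 = R2*R3, so R4 = R2*R3/R1.
R4 = 4098 * 1671 / 5439
R4 = 6847758 / 5439
R4 = 1259.01 ohm

1259.01 ohm


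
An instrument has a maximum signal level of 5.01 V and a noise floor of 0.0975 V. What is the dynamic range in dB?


Dynamic range = 20 * log10(Vmax / Vnoise).
DR = 20 * log10(5.01 / 0.0975)
DR = 20 * log10(51.38)
DR = 34.22 dB

34.22 dB


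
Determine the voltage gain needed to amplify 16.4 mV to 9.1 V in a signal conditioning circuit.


Gain = Vout / Vin (converting to same units).
G = 9.1 V / 16.4 mV
G = 9100.0 mV / 16.4 mV
G = 554.88

554.88


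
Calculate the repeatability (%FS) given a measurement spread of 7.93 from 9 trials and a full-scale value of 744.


Repeatability = (spread / full scale) * 100%.
R = (7.93 / 744) * 100
R = 1.066 %FS

1.066 %FS


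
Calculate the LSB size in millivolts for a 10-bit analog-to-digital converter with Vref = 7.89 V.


The resolution (LSB) of an ADC is Vref / 2^n.
LSB = 7.89 / 2^10
LSB = 7.89 / 1024
LSB = 0.00770508 V = 7.70507812 mV

7.70507812 mV


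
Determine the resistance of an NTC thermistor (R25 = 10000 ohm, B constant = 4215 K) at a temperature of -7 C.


NTC thermistor equation: Rt = R25 * exp(B * (1/T - 1/T25)).
T in Kelvin: 266.15 K, T25 = 298.15 K
1/T - 1/T25 = 1/266.15 - 1/298.15 = 0.00040326
B * (1/T - 1/T25) = 4215 * 0.00040326 = 1.6998
Rt = 10000 * exp(1.6998) = 54726.1 ohm

54726.1 ohm


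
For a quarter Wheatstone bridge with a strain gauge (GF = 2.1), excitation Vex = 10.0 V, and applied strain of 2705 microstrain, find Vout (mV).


Quarter bridge output: Vout = (GF * epsilon * Vex) / 4.
Vout = (2.1 * 2705e-6 * 10.0) / 4
Vout = 0.056805 / 4 V
Vout = 0.01420125 V = 14.2012 mV

14.2012 mV


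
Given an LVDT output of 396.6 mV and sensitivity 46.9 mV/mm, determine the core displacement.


Displacement = Vout / sensitivity.
d = 396.6 / 46.9
d = 8.456 mm

8.456 mm


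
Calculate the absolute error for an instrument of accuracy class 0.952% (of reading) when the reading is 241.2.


Absolute error = (accuracy% / 100) * reading.
Error = (0.952 / 100) * 241.2
Error = 0.00952 * 241.2
Error = 2.2962

2.2962


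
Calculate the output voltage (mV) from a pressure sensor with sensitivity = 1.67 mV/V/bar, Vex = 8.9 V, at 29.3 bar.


Output = sensitivity * Vex * P.
Vout = 1.67 * 8.9 * 29.3
Vout = 14.863 * 29.3
Vout = 435.49 mV

435.49 mV


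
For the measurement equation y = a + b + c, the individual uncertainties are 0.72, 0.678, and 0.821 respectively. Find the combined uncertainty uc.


For a sum of independent quantities, uc = sqrt(u1^2 + u2^2 + u3^2).
uc = sqrt(0.72^2 + 0.678^2 + 0.821^2)
uc = sqrt(0.5184 + 0.459684 + 0.674041)
uc = 1.2854

1.2854


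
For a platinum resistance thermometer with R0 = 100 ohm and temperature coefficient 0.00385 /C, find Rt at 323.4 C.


The RTD equation: Rt = R0 * (1 + alpha * T).
Rt = 100 * (1 + 0.00385 * 323.4)
Rt = 100 * (1 + 1.24509)
Rt = 100 * 2.24509
Rt = 224.509 ohm

224.509 ohm


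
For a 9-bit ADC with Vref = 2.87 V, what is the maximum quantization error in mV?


The maximum quantization error is +/- LSB/2.
LSB = Vref / 2^n = 2.87 / 512 = 0.00560547 V
Max error = LSB / 2 = 0.00560547 / 2 = 0.00280273 V
Max error = 2.8027 mV

2.8027 mV


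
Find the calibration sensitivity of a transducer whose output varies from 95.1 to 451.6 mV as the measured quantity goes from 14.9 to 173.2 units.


Sensitivity = (y2 - y1) / (x2 - x1).
S = (451.6 - 95.1) / (173.2 - 14.9)
S = 356.5 / 158.3
S = 2.2521 mV/unit

2.2521 mV/unit


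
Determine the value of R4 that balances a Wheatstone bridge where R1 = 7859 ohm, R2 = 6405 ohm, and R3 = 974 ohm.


At balance: R1*R4 = R2*R3, so R4 = R2*R3/R1.
R4 = 6405 * 974 / 7859
R4 = 6238470 / 7859
R4 = 793.8 ohm

793.8 ohm


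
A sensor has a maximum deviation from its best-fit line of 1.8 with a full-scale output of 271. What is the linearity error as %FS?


Linearity error = (max deviation / full scale) * 100%.
Linearity = (1.8 / 271) * 100
Linearity = 0.664 %FS

0.664 %FS


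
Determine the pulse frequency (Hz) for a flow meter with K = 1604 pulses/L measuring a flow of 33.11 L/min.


Frequency = K * Q / 60 (converting L/min to L/s).
f = 1604 * 33.11 / 60
f = 53108.44 / 60
f = 885.14 Hz

885.14 Hz


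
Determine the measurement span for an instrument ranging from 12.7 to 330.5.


Span = upper range - lower range.
Span = 330.5 - (12.7)
Span = 317.8

317.8


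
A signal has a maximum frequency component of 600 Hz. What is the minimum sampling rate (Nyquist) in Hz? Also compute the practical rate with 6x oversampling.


By Nyquist theorem, fs_min = 2 * fmax.
fs_min = 2 * 600 = 1200 Hz
Practical rate = 6 * fs_min = 6 * 1200 = 7200 Hz

fs_min = 1200 Hz, fs_practical = 7200 Hz


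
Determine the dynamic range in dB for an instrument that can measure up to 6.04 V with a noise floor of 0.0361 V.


Dynamic range = 20 * log10(Vmax / Vnoise).
DR = 20 * log10(6.04 / 0.0361)
DR = 20 * log10(167.31)
DR = 44.47 dB

44.47 dB


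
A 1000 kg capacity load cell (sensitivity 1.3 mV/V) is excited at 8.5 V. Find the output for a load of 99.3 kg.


Vout = rated_output * Vex * (load / capacity).
Vout = 1.3 * 8.5 * (99.3 / 1000)
Vout = 1.3 * 8.5 * 0.0993
Vout = 1.097 mV

1.097 mV


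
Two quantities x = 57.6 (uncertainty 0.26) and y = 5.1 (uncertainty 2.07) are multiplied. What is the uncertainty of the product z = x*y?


For a product z = x*y, the relative uncertainty is:
uz/z = sqrt((ux/x)^2 + (uy/y)^2)
Relative uncertainties: ux/x = 0.26/57.6 = 0.004514
uy/y = 2.07/5.1 = 0.405882
z = 57.6 * 5.1 = 293.8
uz = 293.8 * sqrt(0.004514^2 + 0.405882^2) = 119.239

119.239


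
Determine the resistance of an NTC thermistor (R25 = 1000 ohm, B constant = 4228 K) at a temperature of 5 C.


NTC thermistor equation: Rt = R25 * exp(B * (1/T - 1/T25)).
T in Kelvin: 278.15 K, T25 = 298.15 K
1/T - 1/T25 = 1/278.15 - 1/298.15 = 0.00024117
B * (1/T - 1/T25) = 4228 * 0.00024117 = 1.0196
Rt = 1000 * exp(1.0196) = 2772.2 ohm

2772.2 ohm


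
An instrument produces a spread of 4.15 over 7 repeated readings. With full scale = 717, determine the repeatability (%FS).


Repeatability = (spread / full scale) * 100%.
R = (4.15 / 717) * 100
R = 0.579 %FS

0.579 %FS


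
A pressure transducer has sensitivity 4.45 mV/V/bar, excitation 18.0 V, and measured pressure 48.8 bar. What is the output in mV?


Output = sensitivity * Vex * P.
Vout = 4.45 * 18.0 * 48.8
Vout = 80.1 * 48.8
Vout = 3908.88 mV

3908.88 mV


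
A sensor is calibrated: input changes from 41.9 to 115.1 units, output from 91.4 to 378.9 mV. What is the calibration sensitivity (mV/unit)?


Sensitivity = (y2 - y1) / (x2 - x1).
S = (378.9 - 91.4) / (115.1 - 41.9)
S = 287.5 / 73.2
S = 3.9276 mV/unit

3.9276 mV/unit


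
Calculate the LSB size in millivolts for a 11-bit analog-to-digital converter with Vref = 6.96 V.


The resolution (LSB) of an ADC is Vref / 2^n.
LSB = 6.96 / 2^11
LSB = 6.96 / 2048
LSB = 0.00339844 V = 3.3984375 mV

3.3984375 mV


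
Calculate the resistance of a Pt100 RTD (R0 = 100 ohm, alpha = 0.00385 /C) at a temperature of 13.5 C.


The RTD equation: Rt = R0 * (1 + alpha * T).
Rt = 100 * (1 + 0.00385 * 13.5)
Rt = 100 * (1 + 0.051975)
Rt = 100 * 1.051975
Rt = 105.198 ohm

105.198 ohm


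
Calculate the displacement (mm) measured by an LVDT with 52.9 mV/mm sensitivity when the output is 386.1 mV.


Displacement = Vout / sensitivity.
d = 386.1 / 52.9
d = 7.299 mm

7.299 mm


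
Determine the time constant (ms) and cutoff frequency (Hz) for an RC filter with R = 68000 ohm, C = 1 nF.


Time constant: tau = R * C.
tau = 68000 * 1.00e-09 = 6.8e-05 s
tau = 0.068 ms
Cutoff frequency: fc = 1 / (2*pi*R*C).
fc = 1 / (2*pi*6.8e-05) = 2340.51 Hz

tau = 0.068 ms, fc = 2340.51 Hz


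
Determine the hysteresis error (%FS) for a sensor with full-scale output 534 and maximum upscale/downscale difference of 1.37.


Hysteresis = (max difference / full scale) * 100%.
H = (1.37 / 534) * 100
H = 0.257 %FS

0.257 %FS


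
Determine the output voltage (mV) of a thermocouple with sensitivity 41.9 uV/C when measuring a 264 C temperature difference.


The thermocouple output V = sensitivity * dT.
V = 41.9 uV/C * 264 C
V = 11061.6 uV
V = 11.062 mV

11.062 mV


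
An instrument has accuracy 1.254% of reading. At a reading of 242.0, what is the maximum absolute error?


Absolute error = (accuracy% / 100) * reading.
Error = (1.254 / 100) * 242.0
Error = 0.01254 * 242.0
Error = 3.0347

3.0347


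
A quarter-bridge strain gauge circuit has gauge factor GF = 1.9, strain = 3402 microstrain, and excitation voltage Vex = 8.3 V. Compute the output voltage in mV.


Quarter bridge output: Vout = (GF * epsilon * Vex) / 4.
Vout = (1.9 * 3402e-6 * 8.3) / 4
Vout = 0.05364954 / 4 V
Vout = 0.01341238 V = 13.4124 mV

13.4124 mV


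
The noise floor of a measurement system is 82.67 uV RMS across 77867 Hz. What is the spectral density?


Noise spectral density = Vrms / sqrt(BW).
NSD = 82.67 / sqrt(77867)
NSD = 82.67 / 279.0466
NSD = 0.2963 uV/sqrt(Hz)

0.2963 uV/sqrt(Hz)


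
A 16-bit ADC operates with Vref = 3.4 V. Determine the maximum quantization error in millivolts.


The maximum quantization error is +/- LSB/2.
LSB = Vref / 2^n = 3.4 / 65536 = 5.188e-05 V
Max error = LSB / 2 = 5.188e-05 / 2 = 2.594e-05 V
Max error = 0.0259 mV

0.0259 mV


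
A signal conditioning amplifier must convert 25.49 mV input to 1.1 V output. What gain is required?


Gain = Vout / Vin (converting to same units).
G = 1.1 V / 25.49 mV
G = 1100.0 mV / 25.49 mV
G = 43.15

43.15


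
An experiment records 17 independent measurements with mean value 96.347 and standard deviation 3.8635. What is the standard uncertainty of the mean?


The standard uncertainty for Type A evaluation is u = s / sqrt(n).
u = 3.8635 / sqrt(17)
u = 3.8635 / 4.1231
u = 0.937

0.937


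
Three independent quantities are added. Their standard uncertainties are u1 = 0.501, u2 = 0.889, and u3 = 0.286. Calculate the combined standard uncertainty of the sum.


For a sum of independent quantities, uc = sqrt(u1^2 + u2^2 + u3^2).
uc = sqrt(0.501^2 + 0.889^2 + 0.286^2)
uc = sqrt(0.251001 + 0.790321 + 0.081796)
uc = 1.0598

1.0598


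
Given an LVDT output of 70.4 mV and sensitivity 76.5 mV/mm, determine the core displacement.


Displacement = Vout / sensitivity.
d = 70.4 / 76.5
d = 0.92 mm

0.92 mm


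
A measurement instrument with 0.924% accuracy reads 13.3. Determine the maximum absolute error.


Absolute error = (accuracy% / 100) * reading.
Error = (0.924 / 100) * 13.3
Error = 0.00924 * 13.3
Error = 0.1229

0.1229


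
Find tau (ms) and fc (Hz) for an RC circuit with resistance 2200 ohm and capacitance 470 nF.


Time constant: tau = R * C.
tau = 2200 * 4.70e-07 = 0.001034 s
tau = 1.034 ms
Cutoff frequency: fc = 1 / (2*pi*R*C).
fc = 1 / (2*pi*0.001034) = 153.92 Hz

tau = 1.034 ms, fc = 153.92 Hz


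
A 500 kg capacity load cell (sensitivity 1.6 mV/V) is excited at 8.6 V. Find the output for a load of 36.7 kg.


Vout = rated_output * Vex * (load / capacity).
Vout = 1.6 * 8.6 * (36.7 / 500)
Vout = 1.6 * 8.6 * 0.0734
Vout = 1.01 mV

1.01 mV


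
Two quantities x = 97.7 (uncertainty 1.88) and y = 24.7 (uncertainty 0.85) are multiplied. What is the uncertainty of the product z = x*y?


For a product z = x*y, the relative uncertainty is:
uz/z = sqrt((ux/x)^2 + (uy/y)^2)
Relative uncertainties: ux/x = 1.88/97.7 = 0.019243
uy/y = 0.85/24.7 = 0.034413
z = 97.7 * 24.7 = 2413.2
uz = 2413.2 * sqrt(0.019243^2 + 0.034413^2) = 95.146

95.146


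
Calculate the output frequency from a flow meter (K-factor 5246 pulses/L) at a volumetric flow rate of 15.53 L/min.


Frequency = K * Q / 60 (converting L/min to L/s).
f = 5246 * 15.53 / 60
f = 81470.38 / 60
f = 1357.84 Hz

1357.84 Hz


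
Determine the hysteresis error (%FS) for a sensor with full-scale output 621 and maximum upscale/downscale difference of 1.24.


Hysteresis = (max difference / full scale) * 100%.
H = (1.24 / 621) * 100
H = 0.2 %FS

0.2 %FS


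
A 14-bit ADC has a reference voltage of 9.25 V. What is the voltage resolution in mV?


The resolution (LSB) of an ADC is Vref / 2^n.
LSB = 9.25 / 2^14
LSB = 9.25 / 16384
LSB = 0.00056458 V = 0.5645752 mV

0.5645752 mV


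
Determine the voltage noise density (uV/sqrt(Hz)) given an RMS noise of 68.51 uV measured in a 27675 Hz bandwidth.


Noise spectral density = Vrms / sqrt(BW).
NSD = 68.51 / sqrt(27675)
NSD = 68.51 / 166.358
NSD = 0.4118 uV/sqrt(Hz)

0.4118 uV/sqrt(Hz)


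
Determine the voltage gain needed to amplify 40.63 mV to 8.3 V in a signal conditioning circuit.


Gain = Vout / Vin (converting to same units).
G = 8.3 V / 40.63 mV
G = 8300.0 mV / 40.63 mV
G = 204.28

204.28


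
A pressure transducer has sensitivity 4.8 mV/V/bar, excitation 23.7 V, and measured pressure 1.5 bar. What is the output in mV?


Output = sensitivity * Vex * P.
Vout = 4.8 * 23.7 * 1.5
Vout = 113.76 * 1.5
Vout = 170.64 mV

170.64 mV


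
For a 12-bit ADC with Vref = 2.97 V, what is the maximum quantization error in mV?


The maximum quantization error is +/- LSB/2.
LSB = Vref / 2^n = 2.97 / 4096 = 0.0007251 V
Max error = LSB / 2 = 0.0007251 / 2 = 0.00036255 V
Max error = 0.3625 mV

0.3625 mV


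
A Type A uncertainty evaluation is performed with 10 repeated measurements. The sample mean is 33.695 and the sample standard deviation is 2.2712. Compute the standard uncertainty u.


The standard uncertainty for Type A evaluation is u = s / sqrt(n).
u = 2.2712 / sqrt(10)
u = 2.2712 / 3.1623
u = 0.7182

0.7182


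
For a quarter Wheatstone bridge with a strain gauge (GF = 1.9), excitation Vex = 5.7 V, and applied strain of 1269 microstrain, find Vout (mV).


Quarter bridge output: Vout = (GF * epsilon * Vex) / 4.
Vout = (1.9 * 1269e-6 * 5.7) / 4
Vout = 0.01374327 / 4 V
Vout = 0.00343582 V = 3.4358 mV

3.4358 mV


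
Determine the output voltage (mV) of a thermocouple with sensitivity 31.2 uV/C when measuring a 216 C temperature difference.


The thermocouple output V = sensitivity * dT.
V = 31.2 uV/C * 216 C
V = 6739.2 uV
V = 6.739 mV

6.739 mV


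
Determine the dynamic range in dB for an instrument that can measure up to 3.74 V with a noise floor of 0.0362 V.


Dynamic range = 20 * log10(Vmax / Vnoise).
DR = 20 * log10(3.74 / 0.0362)
DR = 20 * log10(103.31)
DR = 40.28 dB

40.28 dB


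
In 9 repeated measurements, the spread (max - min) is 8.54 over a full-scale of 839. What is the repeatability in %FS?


Repeatability = (spread / full scale) * 100%.
R = (8.54 / 839) * 100
R = 1.018 %FS

1.018 %FS


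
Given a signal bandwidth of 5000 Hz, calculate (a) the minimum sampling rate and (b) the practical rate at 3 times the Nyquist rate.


By Nyquist theorem, fs_min = 2 * fmax.
fs_min = 2 * 5000 = 10000 Hz
Practical rate = 3 * fs_min = 3 * 10000 = 30000 Hz

fs_min = 10000 Hz, fs_practical = 30000 Hz


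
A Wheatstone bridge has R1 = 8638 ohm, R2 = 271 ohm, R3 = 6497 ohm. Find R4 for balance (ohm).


At balance: R1*R4 = R2*R3, so R4 = R2*R3/R1.
R4 = 271 * 6497 / 8638
R4 = 1760687 / 8638
R4 = 203.83 ohm

203.83 ohm


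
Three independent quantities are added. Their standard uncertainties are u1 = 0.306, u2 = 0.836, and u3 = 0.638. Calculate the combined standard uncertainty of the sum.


For a sum of independent quantities, uc = sqrt(u1^2 + u2^2 + u3^2).
uc = sqrt(0.306^2 + 0.836^2 + 0.638^2)
uc = sqrt(0.093636 + 0.698896 + 0.407044)
uc = 1.0953

1.0953


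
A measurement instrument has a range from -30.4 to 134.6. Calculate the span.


Span = upper range - lower range.
Span = 134.6 - (-30.4)
Span = 165.0

165.0


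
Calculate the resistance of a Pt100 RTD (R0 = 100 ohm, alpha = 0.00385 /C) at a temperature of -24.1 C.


The RTD equation: Rt = R0 * (1 + alpha * T).
Rt = 100 * (1 + 0.00385 * -24.1)
Rt = 100 * (1 + -0.092785)
Rt = 100 * 0.907215
Rt = 90.722 ohm

90.722 ohm


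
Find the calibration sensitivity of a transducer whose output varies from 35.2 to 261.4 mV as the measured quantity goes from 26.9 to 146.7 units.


Sensitivity = (y2 - y1) / (x2 - x1).
S = (261.4 - 35.2) / (146.7 - 26.9)
S = 226.2 / 119.8
S = 1.8881 mV/unit

1.8881 mV/unit


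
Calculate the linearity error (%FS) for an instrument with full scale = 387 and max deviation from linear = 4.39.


Linearity error = (max deviation / full scale) * 100%.
Linearity = (4.39 / 387) * 100
Linearity = 1.134 %FS

1.134 %FS


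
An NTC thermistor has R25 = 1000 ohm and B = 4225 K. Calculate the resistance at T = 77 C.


NTC thermistor equation: Rt = R25 * exp(B * (1/T - 1/T25)).
T in Kelvin: 350.15 K, T25 = 298.15 K
1/T - 1/T25 = 1/350.15 - 1/298.15 = -0.0004981
B * (1/T - 1/T25) = 4225 * -0.0004981 = -2.1045
Rt = 1000 * exp(-2.1045) = 121.9 ohm

121.9 ohm


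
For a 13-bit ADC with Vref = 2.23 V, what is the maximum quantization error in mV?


The maximum quantization error is +/- LSB/2.
LSB = Vref / 2^n = 2.23 / 8192 = 0.00027222 V
Max error = LSB / 2 = 0.00027222 / 2 = 0.00013611 V
Max error = 0.1361 mV

0.1361 mV


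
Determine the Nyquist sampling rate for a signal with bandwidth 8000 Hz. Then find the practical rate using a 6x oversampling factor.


By Nyquist theorem, fs_min = 2 * fmax.
fs_min = 2 * 8000 = 16000 Hz
Practical rate = 6 * fs_min = 6 * 16000 = 96000 Hz

fs_min = 16000 Hz, fs_practical = 96000 Hz


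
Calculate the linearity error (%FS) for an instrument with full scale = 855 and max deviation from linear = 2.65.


Linearity error = (max deviation / full scale) * 100%.
Linearity = (2.65 / 855) * 100
Linearity = 0.31 %FS

0.31 %FS


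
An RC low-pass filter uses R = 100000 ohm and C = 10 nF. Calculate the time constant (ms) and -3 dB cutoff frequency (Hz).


Time constant: tau = R * C.
tau = 100000 * 1.00e-08 = 0.001 s
tau = 1.0 ms
Cutoff frequency: fc = 1 / (2*pi*R*C).
fc = 1 / (2*pi*0.001) = 159.15 Hz

tau = 1.0 ms, fc = 159.15 Hz


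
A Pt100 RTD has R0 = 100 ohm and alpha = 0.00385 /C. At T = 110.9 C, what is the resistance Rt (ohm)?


The RTD equation: Rt = R0 * (1 + alpha * T).
Rt = 100 * (1 + 0.00385 * 110.9)
Rt = 100 * (1 + 0.426965)
Rt = 100 * 1.426965
Rt = 142.697 ohm

142.697 ohm


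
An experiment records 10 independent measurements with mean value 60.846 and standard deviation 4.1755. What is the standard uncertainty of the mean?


The standard uncertainty for Type A evaluation is u = s / sqrt(n).
u = 4.1755 / sqrt(10)
u = 4.1755 / 3.1623
u = 1.3204

1.3204


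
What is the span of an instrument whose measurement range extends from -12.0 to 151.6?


Span = upper range - lower range.
Span = 151.6 - (-12.0)
Span = 163.6

163.6


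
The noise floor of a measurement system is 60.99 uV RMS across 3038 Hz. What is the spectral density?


Noise spectral density = Vrms / sqrt(BW).
NSD = 60.99 / sqrt(3038)
NSD = 60.99 / 55.1181
NSD = 1.1065 uV/sqrt(Hz)

1.1065 uV/sqrt(Hz)


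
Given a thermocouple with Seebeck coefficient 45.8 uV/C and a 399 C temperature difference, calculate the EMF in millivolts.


The thermocouple output V = sensitivity * dT.
V = 45.8 uV/C * 399 C
V = 18274.2 uV
V = 18.274 mV

18.274 mV


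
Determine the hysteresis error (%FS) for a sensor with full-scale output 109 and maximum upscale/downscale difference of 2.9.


Hysteresis = (max difference / full scale) * 100%.
H = (2.9 / 109) * 100
H = 2.661 %FS

2.661 %FS


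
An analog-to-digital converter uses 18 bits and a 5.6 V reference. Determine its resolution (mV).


The resolution (LSB) of an ADC is Vref / 2^n.
LSB = 5.6 / 2^18
LSB = 5.6 / 262144
LSB = 2.136e-05 V = 0.0213623 mV

0.0213623 mV


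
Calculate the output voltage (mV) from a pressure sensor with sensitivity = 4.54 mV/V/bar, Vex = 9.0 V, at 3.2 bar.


Output = sensitivity * Vex * P.
Vout = 4.54 * 9.0 * 3.2
Vout = 40.86 * 3.2
Vout = 130.75 mV

130.75 mV


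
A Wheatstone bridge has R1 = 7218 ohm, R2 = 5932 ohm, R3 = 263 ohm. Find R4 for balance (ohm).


At balance: R1*R4 = R2*R3, so R4 = R2*R3/R1.
R4 = 5932 * 263 / 7218
R4 = 1560116 / 7218
R4 = 216.14 ohm

216.14 ohm


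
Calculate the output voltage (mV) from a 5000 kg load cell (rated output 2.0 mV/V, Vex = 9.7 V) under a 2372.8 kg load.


Vout = rated_output * Vex * (load / capacity).
Vout = 2.0 * 9.7 * (2372.8 / 5000)
Vout = 2.0 * 9.7 * 0.47456
Vout = 9.206 mV

9.206 mV


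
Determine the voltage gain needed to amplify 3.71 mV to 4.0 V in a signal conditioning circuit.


Gain = Vout / Vin (converting to same units).
G = 4.0 V / 3.71 mV
G = 4000.0 mV / 3.71 mV
G = 1078.17

1078.17


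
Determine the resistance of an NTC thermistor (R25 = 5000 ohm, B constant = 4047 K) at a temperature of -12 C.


NTC thermistor equation: Rt = R25 * exp(B * (1/T - 1/T25)).
T in Kelvin: 261.15 K, T25 = 298.15 K
1/T - 1/T25 = 1/261.15 - 1/298.15 = 0.0004752
B * (1/T - 1/T25) = 4047 * 0.0004752 = 1.9231
Rt = 5000 * exp(1.9231) = 34211.9 ohm

34211.9 ohm


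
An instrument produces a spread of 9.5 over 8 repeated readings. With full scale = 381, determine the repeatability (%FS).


Repeatability = (spread / full scale) * 100%.
R = (9.5 / 381) * 100
R = 2.493 %FS

2.493 %FS


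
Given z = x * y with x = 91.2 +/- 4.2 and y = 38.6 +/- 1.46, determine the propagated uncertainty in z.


For a product z = x*y, the relative uncertainty is:
uz/z = sqrt((ux/x)^2 + (uy/y)^2)
Relative uncertainties: ux/x = 4.2/91.2 = 0.046053
uy/y = 1.46/38.6 = 0.037824
z = 91.2 * 38.6 = 3520.3
uz = 3520.3 * sqrt(0.046053^2 + 0.037824^2) = 209.791

209.791


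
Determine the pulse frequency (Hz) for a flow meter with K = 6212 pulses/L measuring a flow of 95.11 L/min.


Frequency = K * Q / 60 (converting L/min to L/s).
f = 6212 * 95.11 / 60
f = 590823.32 / 60
f = 9847.06 Hz

9847.06 Hz


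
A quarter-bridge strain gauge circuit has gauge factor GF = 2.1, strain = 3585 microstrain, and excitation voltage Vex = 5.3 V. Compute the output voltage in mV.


Quarter bridge output: Vout = (GF * epsilon * Vex) / 4.
Vout = (2.1 * 3585e-6 * 5.3) / 4
Vout = 0.03990105 / 4 V
Vout = 0.00997526 V = 9.9753 mV

9.9753 mV


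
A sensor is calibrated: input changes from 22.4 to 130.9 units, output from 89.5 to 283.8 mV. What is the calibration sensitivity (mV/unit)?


Sensitivity = (y2 - y1) / (x2 - x1).
S = (283.8 - 89.5) / (130.9 - 22.4)
S = 194.3 / 108.5
S = 1.7908 mV/unit

1.7908 mV/unit


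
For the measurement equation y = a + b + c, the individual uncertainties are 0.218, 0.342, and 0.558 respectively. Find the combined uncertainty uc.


For a sum of independent quantities, uc = sqrt(u1^2 + u2^2 + u3^2).
uc = sqrt(0.218^2 + 0.342^2 + 0.558^2)
uc = sqrt(0.047524 + 0.116964 + 0.311364)
uc = 0.6898

0.6898


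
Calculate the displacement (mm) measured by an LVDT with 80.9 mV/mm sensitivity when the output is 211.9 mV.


Displacement = Vout / sensitivity.
d = 211.9 / 80.9
d = 2.619 mm

2.619 mm


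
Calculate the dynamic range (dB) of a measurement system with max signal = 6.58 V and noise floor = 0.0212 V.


Dynamic range = 20 * log10(Vmax / Vnoise).
DR = 20 * log10(6.58 / 0.0212)
DR = 20 * log10(310.38)
DR = 49.84 dB

49.84 dB


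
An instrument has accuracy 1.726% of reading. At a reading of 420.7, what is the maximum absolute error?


Absolute error = (accuracy% / 100) * reading.
Error = (1.726 / 100) * 420.7
Error = 0.01726 * 420.7
Error = 7.2613

7.2613


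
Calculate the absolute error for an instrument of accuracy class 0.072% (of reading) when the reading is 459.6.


Absolute error = (accuracy% / 100) * reading.
Error = (0.072 / 100) * 459.6
Error = 0.00072 * 459.6
Error = 0.3309

0.3309


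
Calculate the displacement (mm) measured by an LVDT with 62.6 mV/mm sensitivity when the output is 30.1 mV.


Displacement = Vout / sensitivity.
d = 30.1 / 62.6
d = 0.481 mm

0.481 mm


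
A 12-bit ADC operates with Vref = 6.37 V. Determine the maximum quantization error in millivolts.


The maximum quantization error is +/- LSB/2.
LSB = Vref / 2^n = 6.37 / 4096 = 0.00155518 V
Max error = LSB / 2 = 0.00155518 / 2 = 0.00077759 V
Max error = 0.7776 mV

0.7776 mV


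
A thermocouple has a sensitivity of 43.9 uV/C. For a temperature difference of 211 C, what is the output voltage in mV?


The thermocouple output V = sensitivity * dT.
V = 43.9 uV/C * 211 C
V = 9262.9 uV
V = 9.263 mV

9.263 mV


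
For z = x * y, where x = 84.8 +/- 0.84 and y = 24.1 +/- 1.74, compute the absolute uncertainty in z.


For a product z = x*y, the relative uncertainty is:
uz/z = sqrt((ux/x)^2 + (uy/y)^2)
Relative uncertainties: ux/x = 0.84/84.8 = 0.009906
uy/y = 1.74/24.1 = 0.072199
z = 84.8 * 24.1 = 2043.7
uz = 2043.7 * sqrt(0.009906^2 + 0.072199^2) = 148.934

148.934


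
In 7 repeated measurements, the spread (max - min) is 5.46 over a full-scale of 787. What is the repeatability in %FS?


Repeatability = (spread / full scale) * 100%.
R = (5.46 / 787) * 100
R = 0.694 %FS

0.694 %FS


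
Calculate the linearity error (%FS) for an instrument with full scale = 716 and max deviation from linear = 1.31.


Linearity error = (max deviation / full scale) * 100%.
Linearity = (1.31 / 716) * 100
Linearity = 0.183 %FS

0.183 %FS


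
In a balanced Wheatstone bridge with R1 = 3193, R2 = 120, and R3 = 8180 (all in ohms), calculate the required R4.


At balance: R1*R4 = R2*R3, so R4 = R2*R3/R1.
R4 = 120 * 8180 / 3193
R4 = 981600 / 3193
R4 = 307.42 ohm

307.42 ohm


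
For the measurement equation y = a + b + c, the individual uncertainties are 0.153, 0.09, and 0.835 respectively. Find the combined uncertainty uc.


For a sum of independent quantities, uc = sqrt(u1^2 + u2^2 + u3^2).
uc = sqrt(0.153^2 + 0.09^2 + 0.835^2)
uc = sqrt(0.023409 + 0.0081 + 0.697225)
uc = 0.8537

0.8537


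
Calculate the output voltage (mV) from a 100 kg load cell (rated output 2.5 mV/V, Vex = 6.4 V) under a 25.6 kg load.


Vout = rated_output * Vex * (load / capacity).
Vout = 2.5 * 6.4 * (25.6 / 100)
Vout = 2.5 * 6.4 * 0.256
Vout = 4.096 mV

4.096 mV


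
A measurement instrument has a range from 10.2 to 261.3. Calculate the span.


Span = upper range - lower range.
Span = 261.3 - (10.2)
Span = 251.1

251.1


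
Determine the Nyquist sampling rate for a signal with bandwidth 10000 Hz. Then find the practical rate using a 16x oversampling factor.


By Nyquist theorem, fs_min = 2 * fmax.
fs_min = 2 * 10000 = 20000 Hz
Practical rate = 16 * fs_min = 16 * 20000 = 320000 Hz

fs_min = 20000 Hz, fs_practical = 320000 Hz


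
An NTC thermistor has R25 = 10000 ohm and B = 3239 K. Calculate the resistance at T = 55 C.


NTC thermistor equation: Rt = R25 * exp(B * (1/T - 1/T25)).
T in Kelvin: 328.15 K, T25 = 298.15 K
1/T - 1/T25 = 1/328.15 - 1/298.15 = -0.00030663
B * (1/T - 1/T25) = 3239 * -0.00030663 = -0.9932
Rt = 10000 * exp(-0.9932) = 3704.0 ohm

3704.0 ohm


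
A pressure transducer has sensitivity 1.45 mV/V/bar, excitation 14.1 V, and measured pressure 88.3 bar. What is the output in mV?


Output = sensitivity * Vex * P.
Vout = 1.45 * 14.1 * 88.3
Vout = 20.445 * 88.3
Vout = 1805.29 mV

1805.29 mV


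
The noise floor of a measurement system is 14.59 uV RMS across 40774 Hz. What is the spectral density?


Noise spectral density = Vrms / sqrt(BW).
NSD = 14.59 / sqrt(40774)
NSD = 14.59 / 201.9257
NSD = 0.0723 uV/sqrt(Hz)

0.0723 uV/sqrt(Hz)


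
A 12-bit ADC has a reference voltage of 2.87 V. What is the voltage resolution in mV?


The resolution (LSB) of an ADC is Vref / 2^n.
LSB = 2.87 / 2^12
LSB = 2.87 / 4096
LSB = 0.00070068 V = 0.70068359 mV

0.70068359 mV


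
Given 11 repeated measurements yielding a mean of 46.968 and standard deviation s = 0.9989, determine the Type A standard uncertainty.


The standard uncertainty for Type A evaluation is u = s / sqrt(n).
u = 0.9989 / sqrt(11)
u = 0.9989 / 3.3166
u = 0.3012

0.3012


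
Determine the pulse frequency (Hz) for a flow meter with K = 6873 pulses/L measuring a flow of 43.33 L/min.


Frequency = K * Q / 60 (converting L/min to L/s).
f = 6873 * 43.33 / 60
f = 297807.09 / 60
f = 4963.45 Hz

4963.45 Hz


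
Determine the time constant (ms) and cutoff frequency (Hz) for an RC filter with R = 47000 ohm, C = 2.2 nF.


Time constant: tau = R * C.
tau = 47000 * 2.20e-09 = 0.0001034 s
tau = 0.1034 ms
Cutoff frequency: fc = 1 / (2*pi*R*C).
fc = 1 / (2*pi*0.0001034) = 1539.22 Hz

tau = 0.1034 ms, fc = 1539.22 Hz


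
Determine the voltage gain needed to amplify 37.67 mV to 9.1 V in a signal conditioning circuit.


Gain = Vout / Vin (converting to same units).
G = 9.1 V / 37.67 mV
G = 9100.0 mV / 37.67 mV
G = 241.57

241.57


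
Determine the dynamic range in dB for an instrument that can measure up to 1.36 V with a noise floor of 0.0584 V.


Dynamic range = 20 * log10(Vmax / Vnoise).
DR = 20 * log10(1.36 / 0.0584)
DR = 20 * log10(23.29)
DR = 27.34 dB

27.34 dB


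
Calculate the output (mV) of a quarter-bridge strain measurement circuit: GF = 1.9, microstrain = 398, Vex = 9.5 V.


Quarter bridge output: Vout = (GF * epsilon * Vex) / 4.
Vout = (1.9 * 398e-6 * 9.5) / 4
Vout = 0.0071839 / 4 V
Vout = 0.00179597 V = 1.796 mV

1.796 mV


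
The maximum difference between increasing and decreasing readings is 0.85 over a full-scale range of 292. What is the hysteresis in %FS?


Hysteresis = (max difference / full scale) * 100%.
H = (0.85 / 292) * 100
H = 0.291 %FS

0.291 %FS


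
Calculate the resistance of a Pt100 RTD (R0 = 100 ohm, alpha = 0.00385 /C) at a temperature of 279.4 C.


The RTD equation: Rt = R0 * (1 + alpha * T).
Rt = 100 * (1 + 0.00385 * 279.4)
Rt = 100 * (1 + 1.07569)
Rt = 100 * 2.07569
Rt = 207.569 ohm

207.569 ohm


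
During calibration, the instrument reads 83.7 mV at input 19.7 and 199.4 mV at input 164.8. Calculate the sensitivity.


Sensitivity = (y2 - y1) / (x2 - x1).
S = (199.4 - 83.7) / (164.8 - 19.7)
S = 115.7 / 145.1
S = 0.7974 mV/unit

0.7974 mV/unit


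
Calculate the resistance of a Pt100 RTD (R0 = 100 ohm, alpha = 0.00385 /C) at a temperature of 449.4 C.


The RTD equation: Rt = R0 * (1 + alpha * T).
Rt = 100 * (1 + 0.00385 * 449.4)
Rt = 100 * (1 + 1.73019)
Rt = 100 * 2.73019
Rt = 273.019 ohm

273.019 ohm


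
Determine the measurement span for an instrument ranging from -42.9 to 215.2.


Span = upper range - lower range.
Span = 215.2 - (-42.9)
Span = 258.1

258.1


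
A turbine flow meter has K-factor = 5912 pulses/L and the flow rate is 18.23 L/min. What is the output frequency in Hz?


Frequency = K * Q / 60 (converting L/min to L/s).
f = 5912 * 18.23 / 60
f = 107775.76 / 60
f = 1796.26 Hz

1796.26 Hz


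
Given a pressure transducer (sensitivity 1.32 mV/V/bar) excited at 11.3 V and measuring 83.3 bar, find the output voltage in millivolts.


Output = sensitivity * Vex * P.
Vout = 1.32 * 11.3 * 83.3
Vout = 14.916 * 83.3
Vout = 1242.5 mV

1242.5 mV


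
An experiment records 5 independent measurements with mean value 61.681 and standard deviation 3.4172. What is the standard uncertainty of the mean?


The standard uncertainty for Type A evaluation is u = s / sqrt(n).
u = 3.4172 / sqrt(5)
u = 3.4172 / 2.2361
u = 1.5282

1.5282
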